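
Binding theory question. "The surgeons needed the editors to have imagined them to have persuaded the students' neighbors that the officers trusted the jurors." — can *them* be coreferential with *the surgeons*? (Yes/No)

*them* is a pronoun; Principle B requires it to be free in its binding domain — the clause headed by 'imagined'.
— the surgeons: subject of the matrix clause; c-commands the pronoun but lies outside its binding domain — allowed.

Yes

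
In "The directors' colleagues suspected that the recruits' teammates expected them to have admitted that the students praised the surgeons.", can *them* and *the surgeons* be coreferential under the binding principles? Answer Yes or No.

No

*the surgeons* is an R-expression; Principle C requires it to be free (not bound by any c-commanding expression).
— them: subject of the clause headed by 'admitted'; the pronoun c-commands the R-expression — coreference blocked (Principle C).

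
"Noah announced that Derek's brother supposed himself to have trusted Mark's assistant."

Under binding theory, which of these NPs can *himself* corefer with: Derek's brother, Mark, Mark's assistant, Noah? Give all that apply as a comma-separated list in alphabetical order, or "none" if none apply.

*himself* is a reflexive; Principle A requires it to be bound within its binding domain — the clause headed by 'supposed'.
— Derek's brother: subject of the clause headed by 'supposed'; c-commands the reflexive within its binding domain — allowed (Principle A).
— Mark: possessor inside the object DP of the clause headed by 'trusted'; does not c-command the reflexive — cannot bind it (Principle A).
— Mark's assistant: object of the clause headed by 'trusted'; does not c-command the reflexive — cannot bind it (Principle A).
— Noah: subject of the matrix clause; c-commands the reflexive but lies outside its binding domain — cannot bind it (Principle A).

Derek's brother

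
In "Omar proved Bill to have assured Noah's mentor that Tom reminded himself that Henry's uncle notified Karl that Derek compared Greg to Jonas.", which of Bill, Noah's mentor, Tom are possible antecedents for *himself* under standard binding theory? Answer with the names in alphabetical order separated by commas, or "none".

*himself* is a reflexive; Principle A requires it to be bound within its binding domain — the clause headed by 'reminded'.
— Bill: subject of the clause headed by 'assured'; c-commands the reflexive but lies outside its binding domain — cannot bind it (Principle A).
— Noah's mentor: object of the clause headed by 'assured'; c-commands the reflexive but lies outside its binding domain — cannot bind it (Principle A).
— Tom: subject of the clause headed by 'reminded'; c-commands the reflexive within its binding domain — allowed (Principle A).

Tom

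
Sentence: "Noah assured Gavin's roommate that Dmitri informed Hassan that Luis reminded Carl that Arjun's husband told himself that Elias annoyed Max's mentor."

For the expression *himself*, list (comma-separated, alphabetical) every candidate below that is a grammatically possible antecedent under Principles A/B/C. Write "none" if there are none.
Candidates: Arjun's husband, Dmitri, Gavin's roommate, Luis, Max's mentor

Arjun's husband

*himself* is a reflexive; Principle A requires it to be bound within its binding domain — the clause headed by 'told'.
— Arjun's husband: subject of the clause headed by 'told'; c-commands the reflexive within its binding domain — allowed (Principle A).
— Dmitri: subject of the clause headed by 'informed'; c-commands the reflexive but lies outside its binding domain — cannot bind it (Principle A).
— Gavin's roommate: object of the matrix clause; c-commands the reflexive but lies outside its binding domain — cannot bind it (Principle A).
— Luis: subject of the clause headed by 'reminded'; c-commands the reflexive but lies outside its binding domain — cannot bind it (Principle A).
— Max's mentor: object of the clause headed by 'annoyed'; does not c-command the reflexive — cannot bind it (Principle A).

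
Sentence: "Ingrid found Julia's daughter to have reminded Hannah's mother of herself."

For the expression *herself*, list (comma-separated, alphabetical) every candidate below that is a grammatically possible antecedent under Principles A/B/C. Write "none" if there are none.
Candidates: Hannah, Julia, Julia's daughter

*herself* is a reflexive; Principle A requires it to be bound within its binding domain — the clause headed by 'reminded'.
— Hannah: possessor inside the object DP of the clause headed by 'reminded'; does not c-command the reflexive — cannot bind it (Principle A).
— Julia: possessor inside the subject DP of the clause headed by 'reminded'; does not c-command the reflexive — cannot bind it (Principle A).
— Julia's daughter: subject of the clause headed by 'reminded'; c-commands the reflexive within its binding domain — allowed (Principle A).

Julia's daughter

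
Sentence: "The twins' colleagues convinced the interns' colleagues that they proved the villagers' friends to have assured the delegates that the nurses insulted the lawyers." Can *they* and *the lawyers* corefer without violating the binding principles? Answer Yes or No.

*the lawyers* is an R-expression; Principle C requires it to be free (not bound by any c-commanding expression).
— they: subject of the clause headed by 'proved'; the pronoun c-commands the R-expression — coreference blocked (Principle C).

No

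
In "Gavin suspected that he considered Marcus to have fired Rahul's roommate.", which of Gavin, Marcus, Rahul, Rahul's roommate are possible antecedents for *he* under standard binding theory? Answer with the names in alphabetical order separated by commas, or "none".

Gavin

*he* is a pronoun; Principle B requires it to be free in its binding domain — the clause headed by 'considered'.
— Gavin: subject of the matrix clause; c-commands the pronoun but lies outside its binding domain — allowed.
— Marcus: subject of the clause headed by 'fired'; is c-commanded by the pronoun; coreference would bind this R-expression — blocked (Principle C).
— Rahul: possessor inside the object DP of the clause headed by 'fired'; is c-commanded by the pronoun; coreference would bind this R-expression — blocked (Principle C).
— Rahul's roommate: object of the clause headed by 'fired'; is c-commanded by the pronoun; coreference would bind this R-expression — blocked (Principle C).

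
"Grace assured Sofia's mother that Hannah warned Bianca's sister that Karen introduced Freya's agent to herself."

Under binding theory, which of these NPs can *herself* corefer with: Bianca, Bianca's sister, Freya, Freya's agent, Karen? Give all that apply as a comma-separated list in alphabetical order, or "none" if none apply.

*herself* is a reflexive; Principle A requires it to be bound within its binding domain — the clause headed by 'introduced'.
— Bianca: possessor inside the object DP of the clause headed by 'warned'; does not c-command the reflexive — cannot bind it (Principle A).
— Bianca's sister: object of the clause headed by 'warned'; c-commands the reflexive but lies outside its binding domain — cannot bind it (Principle A).
— Freya: possessor inside the object DP of the clause headed by 'introduced'; does not c-command the reflexive — cannot bind it (Principle A).
— Freya's agent: object of the clause headed by 'introduced'; c-commands the reflexive within its binding domain — allowed (Principle A).
— Karen: subject of the clause headed by 'introduced'; c-commands the reflexive within its binding domain — allowed (Principle A).

Freya's agent, Karen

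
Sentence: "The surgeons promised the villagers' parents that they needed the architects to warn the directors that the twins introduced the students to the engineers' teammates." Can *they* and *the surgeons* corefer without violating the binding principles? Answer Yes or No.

Yes

*the surgeons* is an R-expression; Principle C requires it to be free (not bound by any c-commanding expression).
— they: subject of the clause headed by 'needed'; the pronoun does not c-command the R-expression — coreference allowed.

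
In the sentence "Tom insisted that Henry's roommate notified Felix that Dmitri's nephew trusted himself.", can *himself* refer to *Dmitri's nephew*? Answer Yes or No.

Yes

*himself* is a reflexive; Principle A requires it to be bound within its binding domain — the clause headed by 'trusted'.
— Dmitri's nephew: subject of the clause headed by 'trusted'; c-commands the reflexive within its binding domain — allowed (Principle A).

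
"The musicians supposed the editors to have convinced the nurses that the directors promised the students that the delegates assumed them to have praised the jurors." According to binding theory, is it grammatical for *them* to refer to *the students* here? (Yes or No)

Yes

*the students* is an R-expression; Principle C requires it to be free (not bound by any c-commanding expression).
— them: subject of the clause headed by 'praised'; the pronoun does not c-command the R-expression — coreference allowed.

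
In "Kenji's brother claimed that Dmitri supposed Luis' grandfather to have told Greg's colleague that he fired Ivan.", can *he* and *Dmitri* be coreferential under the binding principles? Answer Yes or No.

Yes

*Dmitri* is an R-expression; Principle C requires it to be free (not bound by any c-commanding expression).
— he: subject of the clause headed by 'fired'; the pronoun does not c-command the R-expression — coreference allowed.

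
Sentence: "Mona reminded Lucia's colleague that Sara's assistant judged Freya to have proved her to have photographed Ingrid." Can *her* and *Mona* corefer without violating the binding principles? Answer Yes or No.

Yes

*Mona* is an R-expression; Principle C requires it to be free (not bound by any c-commanding expression).
— her: subject of the clause headed by 'photographed'; the pronoun does not c-command the R-expression — coreference allowed.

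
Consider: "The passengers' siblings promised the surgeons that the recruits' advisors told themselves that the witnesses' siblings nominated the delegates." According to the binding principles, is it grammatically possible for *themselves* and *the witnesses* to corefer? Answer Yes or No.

*themselves* is a reflexive; Principle A requires it to be bound within its binding domain — the clause headed by 'told'.
— the witnesses: possessor inside the subject DP of the clause headed by 'nominated'; does not c-command the reflexive — cannot bind it (Principle A).

No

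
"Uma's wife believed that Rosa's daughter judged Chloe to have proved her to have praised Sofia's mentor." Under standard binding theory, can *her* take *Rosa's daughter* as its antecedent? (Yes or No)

*her* is a pronoun; Principle B requires it to be free in its binding domain — the clause headed by 'proved'.
— Rosa's daughter: subject of the clause headed by 'judged'; c-commands the pronoun but lies outside its binding domain — allowed.

Yes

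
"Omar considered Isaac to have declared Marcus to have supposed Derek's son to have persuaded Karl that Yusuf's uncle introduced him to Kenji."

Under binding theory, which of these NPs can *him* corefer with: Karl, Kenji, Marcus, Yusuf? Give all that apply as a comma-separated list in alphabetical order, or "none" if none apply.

*him* is a pronoun; Principle B requires it to be free in its binding domain — the clause headed by 'introduced'.
— Karl: object of the clause headed by 'persuaded'; c-commands the pronoun but lies outside its binding domain — allowed.
— Kenji: second object of the clause headed by 'introduced'; is c-commanded by the pronoun; coreference would bind this R-expression — blocked (Principle C).
— Marcus: subject of the clause headed by 'supposed'; c-commands the pronoun but lies outside its binding domain — allowed.
— Yusuf: possessor inside the subject DP of the clause headed by 'introduced'; does not c-command the pronoun — Principle B does not apply; allowed.

Karl, Marcus, Yusuf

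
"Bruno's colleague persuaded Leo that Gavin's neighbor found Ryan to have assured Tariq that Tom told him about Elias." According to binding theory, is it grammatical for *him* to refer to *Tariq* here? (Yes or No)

Yes

*Tariq* is an R-expression; Principle C requires it to be free (not bound by any c-commanding expression).
— him: object of the clause headed by 'told'; the pronoun does not c-command the R-expression — coreference allowed.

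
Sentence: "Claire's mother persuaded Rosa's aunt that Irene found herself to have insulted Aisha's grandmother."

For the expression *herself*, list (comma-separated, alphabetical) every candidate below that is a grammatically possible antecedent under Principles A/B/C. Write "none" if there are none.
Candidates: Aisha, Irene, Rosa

*herself* is a reflexive; Principle A requires it to be bound within its binding domain — the clause headed by 'found'.
— Aisha: possessor inside the object DP of the clause headed by 'insulted'; does not c-command the reflexive — cannot bind it (Principle A).
— Irene: subject of the clause headed by 'found'; c-commands the reflexive within its binding domain — allowed (Principle A).
— Rosa: possessor inside the object DP of the matrix clause; does not c-command the reflexive — cannot bind it (Principle A).

Irene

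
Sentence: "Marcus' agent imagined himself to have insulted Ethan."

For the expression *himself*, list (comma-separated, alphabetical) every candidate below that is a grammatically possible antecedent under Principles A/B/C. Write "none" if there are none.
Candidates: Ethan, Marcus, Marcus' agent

Marcus' agent

*himself* is a reflexive; Principle A requires it to be bound within its binding domain — the matrix clause.
— Ethan: object of the clause headed by 'insulted'; does not c-command the reflexive — cannot bind it (Principle A).
— Marcus: possessor inside the subject DP of the matrix clause; does not c-command the reflexive — cannot bind it (Principle A).
— Marcus' agent: subject of the matrix clause; c-commands the reflexive within its binding domain — allowed (Principle A).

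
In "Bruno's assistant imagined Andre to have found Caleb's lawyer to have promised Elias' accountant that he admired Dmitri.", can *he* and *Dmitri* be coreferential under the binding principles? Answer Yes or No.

*Dmitri* is an R-expression; Principle C requires it to be free (not bound by any c-commanding expression).
— he: subject of the clause headed by 'admired'; the pronoun c-commands the R-expression — coreference blocked (Principle C).

No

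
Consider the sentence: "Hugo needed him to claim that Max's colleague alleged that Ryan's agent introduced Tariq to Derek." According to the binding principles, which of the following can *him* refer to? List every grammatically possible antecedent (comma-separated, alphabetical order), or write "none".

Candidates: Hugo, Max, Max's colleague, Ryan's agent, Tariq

none

*him* is a pronoun; Principle B requires it to be free in its binding domain — the matrix clause.
— Hugo: subject of the matrix clause; c-commands the pronoun within its binding domain — blocked (Principle B).
— Max: possessor inside the subject DP of the clause headed by 'alleged'; is c-commanded by the pronoun; coreference would bind this R-expression — blocked (Principle C).
— Max's colleague: subject of the clause headed by 'alleged'; is c-commanded by the pronoun; coreference would bind this R-expression — blocked (Principle C).
— Ryan's agent: subject of the clause headed by 'introduced'; is c-commanded by the pronoun; coreference would bind this R-expression — blocked (Principle C).
— Tariq: object of the clause headed by 'introduced'; is c-commanded by the pronoun; coreference would bind this R-expression — blocked (Principle C).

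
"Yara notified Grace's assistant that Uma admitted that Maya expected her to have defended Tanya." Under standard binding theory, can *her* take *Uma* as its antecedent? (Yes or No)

Yes

*her* is a pronoun; Principle B requires it to be free in its binding domain — the clause headed by 'expected'.
— Uma: subject of the clause headed by 'admitted'; c-commands the pronoun but lies outside its binding domain — allowed.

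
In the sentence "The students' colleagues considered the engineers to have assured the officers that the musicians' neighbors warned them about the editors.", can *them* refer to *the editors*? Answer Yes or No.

*them* is a pronoun; Principle B requires it to be free in its binding domain — the clause headed by 'warned'.
— the editors: second object of the clause headed by 'warned'; is c-commanded by the pronoun; coreference would bind this R-expression — blocked (Principle C).

No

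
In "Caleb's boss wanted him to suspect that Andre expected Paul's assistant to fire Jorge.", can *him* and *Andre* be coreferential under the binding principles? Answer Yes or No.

No

*Andre* is an R-expression; Principle C requires it to be free (not bound by any c-commanding expression).
— him: subject of the clause headed by 'suspect'; the pronoun c-commands the R-expression — coreference blocked (Principle C).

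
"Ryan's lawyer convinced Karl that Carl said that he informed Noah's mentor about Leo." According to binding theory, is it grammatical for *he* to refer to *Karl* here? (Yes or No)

*Karl* is an R-expression; Principle C requires it to be free (not bound by any c-commanding expression).
— he: subject of the clause headed by 'informed'; the pronoun does not c-command the R-expression — coreference allowed.

Yes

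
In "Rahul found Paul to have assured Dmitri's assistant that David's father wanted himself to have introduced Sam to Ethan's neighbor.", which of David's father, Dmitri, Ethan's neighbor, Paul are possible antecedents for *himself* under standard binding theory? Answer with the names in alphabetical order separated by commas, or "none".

*himself* is a reflexive; Principle A requires it to be bound within its binding domain — the clause headed by 'wanted'.
— David's father: subject of the clause headed by 'wanted'; c-commands the reflexive within its binding domain — allowed (Principle A).
— Dmitri: possessor inside the object DP of the clause headed by 'assured'; does not c-command the reflexive — cannot bind it (Principle A).
— Ethan's neighbor: second object of the clause headed by 'introduced'; does not c-command the reflexive — cannot bind it (Principle A).
— Paul: subject of the clause headed by 'assured'; c-commands the reflexive but lies outside its binding domain — cannot bind it (Principle A).

David's father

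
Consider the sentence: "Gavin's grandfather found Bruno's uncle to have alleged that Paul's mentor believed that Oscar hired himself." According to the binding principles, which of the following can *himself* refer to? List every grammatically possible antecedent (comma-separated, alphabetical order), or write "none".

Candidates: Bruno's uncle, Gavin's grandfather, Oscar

*himself* is a reflexive; Principle A requires it to be bound within its binding domain — the clause headed by 'hired'.
— Bruno's uncle: subject of the clause headed by 'alleged'; c-commands the reflexive but lies outside its binding domain — cannot bind it (Principle A).
— Gavin's grandfather: subject of the matrix clause; c-commands the reflexive but lies outside its binding domain — cannot bind it (Principle A).
— Oscar: subject of the clause headed by 'hired'; c-commands the reflexive within its binding domain — allowed (Principle A).

Oscar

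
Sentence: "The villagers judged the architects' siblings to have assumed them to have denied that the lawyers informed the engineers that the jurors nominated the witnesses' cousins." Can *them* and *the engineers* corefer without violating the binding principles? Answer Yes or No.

*the engineers* is an R-expression; Principle C requires it to be free (not bound by any c-commanding expression).
— them: subject of the clause headed by 'denied'; the pronoun c-commands the R-expression — coreference blocked (Principle C).

No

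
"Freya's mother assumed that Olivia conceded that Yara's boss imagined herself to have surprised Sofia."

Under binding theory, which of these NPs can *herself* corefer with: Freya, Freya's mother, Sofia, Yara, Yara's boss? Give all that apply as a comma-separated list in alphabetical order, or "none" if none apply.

Yara's boss

*herself* is a reflexive; Principle A requires it to be bound within its binding domain — the clause headed by 'imagined'.
— Freya: possessor inside the subject DP of the matrix clause; does not c-command the reflexive — cannot bind it (Principle A).
— Freya's mother: subject of the matrix clause; c-commands the reflexive but lies outside its binding domain — cannot bind it (Principle A).
— Sofia: object of the clause headed by 'surprised'; does not c-command the reflexive — cannot bind it (Principle A).
— Yara: possessor inside the subject DP of the clause headed by 'imagined'; does not c-command the reflexive — cannot bind it (Principle A).
— Yara's boss: subject of the clause headed by 'imagined'; c-commands the reflexive within its binding domain — allowed (Principle A).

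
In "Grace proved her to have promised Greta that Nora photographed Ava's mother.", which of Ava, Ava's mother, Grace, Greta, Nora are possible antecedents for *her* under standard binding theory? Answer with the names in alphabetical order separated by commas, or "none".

none

*her* is a pronoun; Principle B requires it to be free in its binding domain — the matrix clause.
— Ava: possessor inside the object DP of the clause headed by 'photographed'; is c-commanded by the pronoun; coreference would bind this R-expression — blocked (Principle C).
— Ava's mother: object of the clause headed by 'photographed'; is c-commanded by the pronoun; coreference would bind this R-expression — blocked (Principle C).
— Grace: subject of the matrix clause; c-commands the pronoun within its binding domain — blocked (Principle B).
— Greta: object of the clause headed by 'promised'; is c-commanded by the pronoun; coreference would bind this R-expression — blocked (Principle C).
— Nora: subject of the clause headed by 'photographed'; is c-commanded by the pronoun; coreference would bind this R-expression — blocked (Principle C).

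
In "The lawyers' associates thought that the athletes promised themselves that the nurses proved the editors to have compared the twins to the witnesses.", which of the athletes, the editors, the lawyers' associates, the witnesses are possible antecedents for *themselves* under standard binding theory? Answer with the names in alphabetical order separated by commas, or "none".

*themselves* is a reflexive; Principle A requires it to be bound within its binding domain — the clause headed by 'promised'.
— the athletes: subject of the clause headed by 'promised'; c-commands the reflexive within its binding domain — allowed (Principle A).
— the editors: subject of the clause headed by 'compared'; does not c-command the reflexive — cannot bind it (Principle A).
— the lawyers' associates: subject of the matrix clause; c-commands the reflexive but lies outside its binding domain — cannot bind it (Principle A).
— the witnesses: second object of the clause headed by 'compared'; does not c-command the reflexive — cannot bind it (Principle A).

the athletes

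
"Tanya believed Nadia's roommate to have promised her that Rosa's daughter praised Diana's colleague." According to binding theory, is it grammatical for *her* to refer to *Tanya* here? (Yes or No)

Yes

*Tanya* is an R-expression; Principle C requires it to be free (not bound by any c-commanding expression).
— her: object of the clause headed by 'promised'; the pronoun does not c-command the R-expression — coreference allowed.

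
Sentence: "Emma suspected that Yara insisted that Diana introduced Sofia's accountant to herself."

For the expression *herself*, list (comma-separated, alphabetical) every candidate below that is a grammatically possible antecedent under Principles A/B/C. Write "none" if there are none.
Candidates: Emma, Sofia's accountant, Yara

*herself* is a reflexive; Principle A requires it to be bound within its binding domain — the clause headed by 'introduced'.
— Emma: subject of the matrix clause; c-commands the reflexive but lies outside its binding domain — cannot bind it (Principle A).
— Sofia's accountant: object of the clause headed by 'introduced'; c-commands the reflexive within its binding domain — allowed (Principle A).
— Yara: subject of the clause headed by 'insisted'; c-commands the reflexive but lies outside its binding domain — cannot bind it (Principle A).

Sofia's accountant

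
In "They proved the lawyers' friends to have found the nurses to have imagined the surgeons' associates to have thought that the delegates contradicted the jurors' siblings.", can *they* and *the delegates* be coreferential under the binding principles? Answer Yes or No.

*the delegates* is an R-expression; Principle C requires it to be free (not bound by any c-commanding expression).
— they: subject of the matrix clause; the pronoun c-commands the R-expression — coreference blocked (Principle C).

No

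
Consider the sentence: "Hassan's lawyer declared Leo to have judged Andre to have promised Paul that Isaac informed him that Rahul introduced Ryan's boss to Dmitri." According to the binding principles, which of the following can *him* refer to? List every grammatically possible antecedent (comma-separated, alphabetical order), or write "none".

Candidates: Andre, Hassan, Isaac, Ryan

Andre, Hassan

*him* is a pronoun; Principle B requires it to be free in its binding domain — the clause headed by 'informed'.
— Andre: subject of the clause headed by 'promised'; c-commands the pronoun but lies outside its binding domain — allowed.
— Hassan: possessor inside the subject DP of the matrix clause; does not c-command the pronoun — Principle B does not apply; allowed.
— Isaac: subject of the clause headed by 'informed'; c-commands the pronoun within its binding domain — blocked (Principle B).
— Ryan: possessor inside the object DP of the clause headed by 'introduced'; is c-commanded by the pronoun; coreference would bind this R-expression — blocked (Principle C).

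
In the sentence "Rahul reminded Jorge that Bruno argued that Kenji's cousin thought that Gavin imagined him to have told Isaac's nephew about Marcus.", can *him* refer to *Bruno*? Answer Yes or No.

*him* is a pronoun; Principle B requires it to be free in its binding domain — the clause headed by 'imagined'.
— Bruno: subject of the clause headed by 'argued'; c-commands the pronoun but lies outside its binding domain — allowed.

Yes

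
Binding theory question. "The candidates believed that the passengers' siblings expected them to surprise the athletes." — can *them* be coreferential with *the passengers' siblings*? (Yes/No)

No

*them* is a pronoun; Principle B requires it to be free in its binding domain — the clause headed by 'expected'.
— the passengers' siblings: subject of the clause headed by 'expected'; c-commands the pronoun within its binding domain — blocked (Principle B).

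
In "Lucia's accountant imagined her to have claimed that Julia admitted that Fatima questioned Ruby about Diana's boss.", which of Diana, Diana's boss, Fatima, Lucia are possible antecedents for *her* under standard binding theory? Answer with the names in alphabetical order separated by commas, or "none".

*her* is a pronoun; Principle B requires it to be free in its binding domain — the matrix clause.
— Diana: possessor inside the second object DP of the clause headed by 'questioned'; is c-commanded by the pronoun; coreference would bind this R-expression — blocked (Principle C).
— Diana's boss: second object of the clause headed by 'questioned'; is c-commanded by the pronoun; coreference would bind this R-expression — blocked (Principle C).
— Fatima: subject of the clause headed by 'questioned'; is c-commanded by the pronoun; coreference would bind this R-expression — blocked (Principle C).
— Lucia: possessor inside the subject DP of the matrix clause; does not c-command the pronoun — Principle B does not apply; allowed.

Lucia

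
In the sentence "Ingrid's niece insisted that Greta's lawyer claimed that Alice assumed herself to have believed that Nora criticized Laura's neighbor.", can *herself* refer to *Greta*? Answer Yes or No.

No

*herself* is a reflexive; Principle A requires it to be bound within its binding domain — the clause headed by 'assumed'.
— Greta: possessor inside the subject DP of the clause headed by 'claimed'; does not c-command the reflexive — cannot bind it (Principle A).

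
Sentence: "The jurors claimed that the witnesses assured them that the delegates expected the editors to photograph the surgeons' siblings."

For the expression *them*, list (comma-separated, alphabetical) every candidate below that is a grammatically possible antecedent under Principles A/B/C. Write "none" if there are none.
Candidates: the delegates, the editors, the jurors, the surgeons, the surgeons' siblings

*them* is a pronoun; Principle B requires it to be free in its binding domain — the clause headed by 'assured'.
— the delegates: subject of the clause headed by 'expected'; is c-commanded by the pronoun; coreference would bind this R-expression — blocked (Principle C).
— the editors: subject of the clause headed by 'photograph'; is c-commanded by the pronoun; coreference would bind this R-expression — blocked (Principle C).
— the jurors: subject of the matrix clause; c-commands the pronoun but lies outside its binding domain — allowed.
— the surgeons: possessor inside the object DP of the clause headed by 'photograph'; is c-commanded by the pronoun; coreference would bind this R-expression — blocked (Principle C).
— the surgeons' siblings: object of the clause headed by 'photograph'; is c-commanded by the pronoun; coreference would bind this R-expression — blocked (Principle C).

the jurors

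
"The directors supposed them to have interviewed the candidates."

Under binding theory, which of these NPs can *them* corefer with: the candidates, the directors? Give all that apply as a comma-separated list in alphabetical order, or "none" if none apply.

*them* is a pronoun; Principle B requires it to be free in its binding domain — the matrix clause.
— the candidates: object of the clause headed by 'interviewed'; is c-commanded by the pronoun; coreference would bind this R-expression — blocked (Principle C).
— the directors: subject of the matrix clause; c-commands the pronoun within its binding domain — blocked (Principle B).

none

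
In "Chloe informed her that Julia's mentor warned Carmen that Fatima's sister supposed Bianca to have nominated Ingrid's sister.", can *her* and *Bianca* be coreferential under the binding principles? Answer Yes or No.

No

*Bianca* is an R-expression; Principle C requires it to be free (not bound by any c-commanding expression).
— her: object of the matrix clause; the pronoun c-commands the R-expression — coreference blocked (Principle C).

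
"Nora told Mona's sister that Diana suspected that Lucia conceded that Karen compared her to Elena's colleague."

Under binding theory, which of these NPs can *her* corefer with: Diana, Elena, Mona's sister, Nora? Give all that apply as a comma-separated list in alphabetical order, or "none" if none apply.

Diana, Mona's sister, Nora

*her* is a pronoun; Principle B requires it to be free in its binding domain — the clause headed by 'compared'.
— Diana: subject of the clause headed by 'suspected'; c-commands the pronoun but lies outside its binding domain — allowed.
— Elena: possessor inside the second object DP of the clause headed by 'compared'; is c-commanded by the pronoun; coreference would bind this R-expression — blocked (Principle C).
— Mona's sister: object of the matrix clause; c-commands the pronoun but lies outside its binding domain — allowed.
— Nora: subject of the matrix clause; c-commands the pronoun but lies outside its binding domain — allowed.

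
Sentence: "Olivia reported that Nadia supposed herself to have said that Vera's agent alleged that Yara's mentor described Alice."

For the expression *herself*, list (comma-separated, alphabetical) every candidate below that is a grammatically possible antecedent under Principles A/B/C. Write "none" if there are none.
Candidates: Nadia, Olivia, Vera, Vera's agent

Nadia

*herself* is a reflexive; Principle A requires it to be bound within its binding domain — the clause headed by 'supposed'.
— Nadia: subject of the clause headed by 'supposed'; c-commands the reflexive within its binding domain — allowed (Principle A).
— Olivia: subject of the matrix clause; c-commands the reflexive but lies outside its binding domain — cannot bind it (Principle A).
— Vera: possessor inside the subject DP of the clause headed by 'alleged'; does not c-command the reflexive — cannot bind it (Principle A).
— Vera's agent: subject of the clause headed by 'alleged'; does not c-command the reflexive — cannot bind it (Principle A).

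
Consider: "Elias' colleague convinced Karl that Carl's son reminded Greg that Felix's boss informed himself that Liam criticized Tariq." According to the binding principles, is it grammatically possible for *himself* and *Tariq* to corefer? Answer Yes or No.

*himself* is a reflexive; Principle A requires it to be bound within its binding domain — the clause headed by 'informed'.
— Tariq: object of the clause headed by 'criticized'; does not c-command the reflexive — cannot bind it (Principle A).

No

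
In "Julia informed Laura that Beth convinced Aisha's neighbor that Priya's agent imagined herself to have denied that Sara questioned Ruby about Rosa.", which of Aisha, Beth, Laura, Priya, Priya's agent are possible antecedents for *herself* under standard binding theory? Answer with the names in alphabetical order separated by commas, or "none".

Priya's agent

*herself* is a reflexive; Principle A requires it to be bound within its binding domain — the clause headed by 'imagined'.
— Aisha: possessor inside the object DP of the clause headed by 'convinced'; does not c-command the reflexive — cannot bind it (Principle A).
— Beth: subject of the clause headed by 'convinced'; c-commands the reflexive but lies outside its binding domain — cannot bind it (Principle A).
— Laura: object of the matrix clause; c-commands the reflexive but lies outside its binding domain — cannot bind it (Principle A).
— Priya: possessor inside the subject DP of the clause headed by 'imagined'; does not c-command the reflexive — cannot bind it (Principle A).
— Priya's agent: subject of the clause headed by 'imagined'; c-commands the reflexive within its binding domain — allowed (Principle A).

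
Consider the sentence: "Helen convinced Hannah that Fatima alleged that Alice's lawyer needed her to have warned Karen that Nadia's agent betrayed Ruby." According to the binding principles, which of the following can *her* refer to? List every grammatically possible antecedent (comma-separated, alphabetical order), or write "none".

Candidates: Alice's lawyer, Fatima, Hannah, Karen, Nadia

Fatima, Hannah

*her* is a pronoun; Principle B requires it to be free in its binding domain — the clause headed by 'needed'.
— Alice's lawyer: subject of the clause headed by 'needed'; c-commands the pronoun within its binding domain — blocked (Principle B).
— Fatima: subject of the clause headed by 'alleged'; c-commands the pronoun but lies outside its binding domain — allowed.
— Hannah: object of the matrix clause; c-commands the pronoun but lies outside its binding domain — allowed.
— Karen: object of the clause headed by 'warned'; is c-commanded by the pronoun; coreference would bind this R-expression — blocked (Principle C).
— Nadia: possessor inside the subject DP of the clause headed by 'betrayed'; is c-commanded by the pronoun; coreference would bind this R-expression — blocked (Principle C).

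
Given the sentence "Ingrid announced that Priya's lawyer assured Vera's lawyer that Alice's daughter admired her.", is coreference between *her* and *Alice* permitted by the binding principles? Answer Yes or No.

Yes

*her* is a pronoun; Principle B requires it to be free in its binding domain — the clause headed by 'admired'.
— Alice: possessor inside the subject DP of the clause headed by 'admired'; does not c-command the pronoun — Principle B does not apply; allowed.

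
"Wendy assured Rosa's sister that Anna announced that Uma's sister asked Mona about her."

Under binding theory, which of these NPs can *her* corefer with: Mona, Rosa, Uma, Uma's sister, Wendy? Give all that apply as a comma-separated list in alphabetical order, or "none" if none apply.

Rosa, Uma, Wendy

*her* is a pronoun; Principle B requires it to be free in its binding domain — the clause headed by 'asked'.
— Mona: object of the clause headed by 'asked'; c-commands the pronoun within its binding domain — blocked (Principle B).
— Rosa: possessor inside the object DP of the matrix clause; does not c-command the pronoun — Principle B does not apply; allowed.
— Uma: possessor inside the subject DP of the clause headed by 'asked'; does not c-command the pronoun — Principle B does not apply; allowed.
— Uma's sister: subject of the clause headed by 'asked'; c-commands the pronoun within its binding domain — blocked (Principle B).
— Wendy: subject of the matrix clause; c-commands the pronoun but lies outside its binding domain — allowed.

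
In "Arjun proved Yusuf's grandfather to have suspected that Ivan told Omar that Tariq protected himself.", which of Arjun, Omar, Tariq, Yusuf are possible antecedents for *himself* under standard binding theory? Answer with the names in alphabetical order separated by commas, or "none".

*himself* is a reflexive; Principle A requires it to be bound within its binding domain — the clause headed by 'protected'.
— Arjun: subject of the matrix clause; c-commands the reflexive but lies outside its binding domain — cannot bind it (Principle A).
— Omar: object of the clause headed by 'told'; c-commands the reflexive but lies outside its binding domain — cannot bind it (Principle A).
— Tariq: subject of the clause headed by 'protected'; c-commands the reflexive within its binding domain — allowed (Principle A).
— Yusuf: possessor inside the subject DP of the clause headed by 'suspected'; does not c-command the reflexive — cannot bind it (Principle A).

Tariq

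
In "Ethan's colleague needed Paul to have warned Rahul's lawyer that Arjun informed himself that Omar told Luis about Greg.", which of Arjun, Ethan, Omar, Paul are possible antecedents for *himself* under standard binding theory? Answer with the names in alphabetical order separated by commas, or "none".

*himself* is a reflexive; Principle A requires it to be bound within its binding domain — the clause headed by 'informed'.
— Arjun: subject of the clause headed by 'informed'; c-commands the reflexive within its binding domain — allowed (Principle A).
— Ethan: possessor inside the subject DP of the matrix clause; does not c-command the reflexive — cannot bind it (Principle A).
— Omar: subject of the clause headed by 'told'; does not c-command the reflexive — cannot bind it (Principle A).
— Paul: subject of the clause headed by 'warned'; c-commands the reflexive but lies outside its binding domain — cannot bind it (Principle A).

Arjun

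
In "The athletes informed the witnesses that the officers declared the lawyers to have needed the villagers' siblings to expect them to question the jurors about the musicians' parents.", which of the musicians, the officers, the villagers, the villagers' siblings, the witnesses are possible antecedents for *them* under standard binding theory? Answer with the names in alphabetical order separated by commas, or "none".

the officers, the villagers, the witnesses

*them* is a pronoun; Principle B requires it to be free in its binding domain — the clause headed by 'expect'.
— the musicians: possessor inside the second object DP of the clause headed by 'question'; is c-commanded by the pronoun; coreference would bind this R-expression — blocked (Principle C).
— the officers: subject of the clause headed by 'declared'; c-commands the pronoun but lies outside its binding domain — allowed.
— the villagers: possessor inside the subject DP of the clause headed by 'expect'; does not c-command the pronoun — Principle B does not apply; allowed.
— the villagers' siblings: subject of the clause headed by 'expect'; c-commands the pronoun within its binding domain — blocked (Principle B).
— the witnesses: object of the matrix clause; c-commands the pronoun but lies outside its binding domain — allowed.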